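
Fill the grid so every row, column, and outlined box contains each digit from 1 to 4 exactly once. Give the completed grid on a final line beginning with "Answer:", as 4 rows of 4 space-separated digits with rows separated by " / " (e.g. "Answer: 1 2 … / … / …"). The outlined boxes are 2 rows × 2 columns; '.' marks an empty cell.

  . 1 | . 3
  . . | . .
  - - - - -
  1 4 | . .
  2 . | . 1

Step 1. [r2c4∈{2,4}] across col 4, 4 lands solely at r2c4. So r2c4=4.
Step 2. [r1c3∈{2}] nothing but 2 survives at r1c3. So r1c3=2.
Step 3. [r4c2∈{3}] nothing but 3 survives at r4c2. So r4c2=3.
Step 4. [r1c1∈{4}] r1c1 has the single candidate 4. So r1c1=4.
Step 5. [r2c3∈{1}] only 1 remains possible at r2c3. So r2c3=1.
Step 6. [r3c3∈{3}] r3c3 has the single candidate 3 ⇒ r3c3=3.
Step 7. [r2c2∈{2}] only 2 remains possible at r2c2 ⇒ r2c2=2.
Step 8. [r2c1∈{3}] r2c1 is down to just 3 ⇒ r2c1=3.
Step 9. [r3c4∈{2}] r3c4's peers cover all but 2. So r3c4=2.
Step 10. [r4c3∈{4}] r4c3 has the single candidate 4, so r4c3=4.

Answer: 4 1 2 3 / 3 2 1 4 / 1 4 3 2 / 2 3 4 1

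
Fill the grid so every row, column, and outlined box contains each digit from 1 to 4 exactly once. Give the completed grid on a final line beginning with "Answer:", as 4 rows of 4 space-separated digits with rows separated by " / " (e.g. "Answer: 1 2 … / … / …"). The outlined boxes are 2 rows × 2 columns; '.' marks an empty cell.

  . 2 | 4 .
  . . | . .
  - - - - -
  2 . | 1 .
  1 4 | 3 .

Step 1. [r1c1∈{3}] r1c1 has the single candidate 3. So r1c1=3.
Step 2. [r2c4∈{1,2,3}] 3 has one home in row 2: r2c4, so r2c4=3.
Step 3. [r2c2∈{1}] r2c2 has the single candidate 1. So r2c2=1.
Step 4. [r3c4∈{4}] r3c4 has the single candidate 4. So r3c4=4.
Step 5. [r1c4∈{1}] r1c4 has the single candidate 1, so r1c4=1.
Step 6. [r2c3∈{2}] r2c3 has the single candidate 2. So r2c3=2.
Step 7. [r3c2∈{3}] r3c2's peers cover all but 3. So r3c2=3.
Step 8. [r4c4∈{2}] r4c4's peers cover all but 2 ⇒ r4c4=2.
Step 9. [r2c1∈{4}] r2c1 has the single candidate 4, so r2c1=4.

Answer: 3 2 4 1 / 4 1 2 3 / 2 3 1 4 / 1 4 3 2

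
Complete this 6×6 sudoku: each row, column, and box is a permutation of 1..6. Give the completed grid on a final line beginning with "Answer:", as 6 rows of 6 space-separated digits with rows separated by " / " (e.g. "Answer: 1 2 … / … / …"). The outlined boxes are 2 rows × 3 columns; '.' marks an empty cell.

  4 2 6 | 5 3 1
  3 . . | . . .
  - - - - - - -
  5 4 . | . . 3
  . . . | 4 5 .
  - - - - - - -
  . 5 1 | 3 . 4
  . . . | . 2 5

Step 1. [r6c1∈{6}] r6c1 has the single candidate 6. So r6c1=6.
Step 2. [r3c3∈{2}] r3c3 is down to just 2 ⇒ r3c3=2.
Step 3. [r4c2∈{1,3,6}] in col 2, 6 fits only at r4c2, so r4c2=6.
Step 4. [r2c6∈{2,6}] r2c6 is the only open cell in col 6 admitting 6, so r2c6=6.
Step 5. [r3c4∈{1,6}] col 4 places 6 nowhere but r3c4. So r3c4=6.
Step 6. [r6c3∈{3,4}] across row 6, 4 lands solely at r6c3. So r6c3=4.
Step 7. [r6c4∈{1}] only 1 remains possible at r6c4, so r6c4=1.
Step 8. [r2c5∈{4}] r2c5 is down to just 4 ⇒ r2c5=4.
Step 9. [r4c3∈{3}] r4c3's peers cover all but 3 ⇒ r4c3=3.
Step 10. [r4c6∈{2}] r4c6's peers cover all but 2. So r4c6=2.
Step 11. [r2c3∈{5}] nothing but 5 survives at r2c3. So r2c3=5.
Step 12. [r2c2∈{1}] r2c2's peers cover all but 1. So r2c2=1.
Step 13. [r5c5∈{6}] r5c5's peers cover all but 6, so r5c5=6.
Step 14. [r4c1∈{1}] r4c1 has the single candidate 1, so r4c1=1.
Step 15. [r6c2∈{3}] r6c2 is down to just 3, so r6c2=3.
Step 16. [r3c5∈{1}] only 1 remains possible at r3c5. So r3c5=1.
Step 17. [r2c4∈{2}] r2c4 has the single candidate 2, so r2c4=2.
Step 18. [r5c1∈{2}] r5c1 is down to just 2, so r5c1=2.

Answer: 4 2 6 5 3 1 / 3 1 5 2 4 6 / 5 4 2 6 1 3 / 1 6 3 4 5 2 / 2 5 1 3 6 4 / 6 3 4 1 2 5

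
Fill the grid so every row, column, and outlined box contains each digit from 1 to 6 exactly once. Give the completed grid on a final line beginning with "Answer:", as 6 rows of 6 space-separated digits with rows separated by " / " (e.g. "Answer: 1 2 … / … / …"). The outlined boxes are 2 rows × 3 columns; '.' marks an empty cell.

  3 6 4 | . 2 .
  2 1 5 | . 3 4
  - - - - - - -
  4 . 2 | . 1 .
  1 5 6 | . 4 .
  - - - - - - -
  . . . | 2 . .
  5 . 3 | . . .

Step 1. [r5c6∈{1,3,5,6}] row 5 places 3 nowhere but r5c6. So r5c6=3.
Step 2. [r6c4∈{1,4,6}] r6c4 is the only open cell in col 4 admitting 4. So r6c4=4.
Step 3. [r6c5∈{6}] r6c5 is down to just 6, so r6c5=6.
Step 4. [r1c4∈{1,5}] r1c4 is the only open cell in col 4 admitting 1. So r1c4=1.
Step 5. [r3c4∈{3,5,6}] col 4 places 5 nowhere but r3c4 ⇒ r3c4=5.
Step 6. [r6c6∈{1}] nothing but 1 survives at r6c6 ⇒ r6c6=1.
Step 7. [r5c1∈{6}] r5c1 has the single candidate 6. So r5c1=6.
Step 8. [r5c5∈{5}] r5c5 is down to just 5. So r5c5=5.
Step 9. [r3c2∈{3}] r3c2's peers cover all but 3, so r3c2=3.
Step 10. [r5c2∈{4}] r5c2 has the single candidate 4 ⇒ r5c2=4.
Step 11. [r1c6∈{5}] r1c6's peers cover all but 5 ⇒ r1c6=5.
Step 12. [r3c6∈{6}] nothing but 6 survives at r3c6, so r3c6=6.
Step 13. [r2c4∈{6}] r2c4 has the single candidate 6. So r2c4=6.
Step 14. [r4c6∈{2}] r4c6 is down to just 2. So r4c6=2.
Step 15. [r5c3∈{1}] only 1 remains possible at r5c3. So r5c3=1.
Step 16. [r4c4∈{3}] only 3 remains possible at r4c4. So r4c4=3.
Step 17. [r6c2∈{2}] r6c2's peers cover all but 2, so r6c2=2.

Answer: 3 6 4 1 2 5 / 2 1 5 6 3 4 / 4 3 2 5 1 6 / 1 5 6 3 4 2 / 6 4 1 2 5 3 / 5 2 3 4 6 1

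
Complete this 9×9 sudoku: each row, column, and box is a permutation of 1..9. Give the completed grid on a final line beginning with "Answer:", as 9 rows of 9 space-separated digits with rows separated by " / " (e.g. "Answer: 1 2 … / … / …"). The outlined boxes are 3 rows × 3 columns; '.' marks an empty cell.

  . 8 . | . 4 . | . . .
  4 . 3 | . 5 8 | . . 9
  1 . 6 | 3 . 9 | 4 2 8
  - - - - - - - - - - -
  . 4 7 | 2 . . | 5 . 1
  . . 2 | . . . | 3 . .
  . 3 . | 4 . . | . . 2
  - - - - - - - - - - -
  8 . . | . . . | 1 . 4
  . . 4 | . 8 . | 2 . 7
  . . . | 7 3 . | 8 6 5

Step 1. [r6c7∈{6,7,9}] 9 has one home in col 7: r6c7, so r6c7=9.
Step 2. [r1c1∈{2,5,7,9}] across col 1, 7 lands solely at r1c1 ⇒ r1c1=7.
Step 3. [r5c9∈{6}] only 6 remains possible at r5c9. So r5c9=6.
Step 4. [r7c5∈{2,6,9}] 2 has one home in col 5: r7c5 ⇒ r7c5=2.
Step 5. [r8c1∈{3,5,6,9}] r8c1 is the only open cell in col 1 admitting 3. So r8c1=3.
Step 6. [r3c2∈{5}] nothing but 5 survives at r3c2 ⇒ r3c2=5.
Step 7. [r5c4∈{1,5,8,9}] r5c4 is the only open cell in col 4 admitting 8. So r5c4=8.
Step 8. [r7c3∈{5,9}] box 7 places 5 nowhere but r7c3 ⇒ r7c3=5.
Step 9. [r7c6∈{6}] r7c6 is down to just 6, so r7c6=6.
Step 10. [r8c4∈{1,5,9}] 5 has one home in col 4: r8c4 ⇒ r8c4=5.
Step 11. [r8c6∈{1}] only 1 remains possible at r8c6, so r8c6=1.
Step 12. [r7c4∈{9}] r7c4 has the single candidate 9. So r7c4=9.
Step 13. [r1c8∈{1,3,5}] 5 has one home in row 1: r1c8. So r1c8=5.
Step 14. [r9c1∈{2,9}] across col 1, 2 lands solely at r9c1. So r9c1=2.
Step 15. [r3c5∈{7}] r3c5 is down to just 7 ⇒ r3c5=7.
Step 16. [r6c3∈{1,8}] col 3 places 8 nowhere but r6c3, so r6c3=8.
Step 17. [r5c2∈{1,9}] 1 has one home in box 4: r5c2, so r5c2=1.
Step 18. [r6c8∈{7}] nothing but 7 survives at r6c8. So r6c8=7.
Step 19. [r1c4∈{1,6}] r1c4 is the only open cell in row 1 admitting 1. So r1c4=1.
Step 20. [r6c6∈{5}] only 5 remains possible at r6c6, so r6c6=5.
Step 21. [r5c5∈{9}] only 9 remains possible at r5c5, so r5c5=9.
Step 22. [r6c1∈{6}] r6c1 is down to just 6 ⇒ r6c1=6.
Step 23. [r9c2∈{9}] r9c2's peers cover all but 9, so r9c2=9.
Step 24. [r1c7∈{6}] r1c7's peers cover all but 6. So r1c7=6.
Step 25. [r8c8∈{9}] only 9 remains possible at r8c8. So r8c8=9.
Step 26. [r8c2∈{6}] r8c2 is down to just 6. So r8c2=6.
Step 27. [r1c6∈{2}] nothing but 2 survives at r1c6, so r1c6=2.
Step 28. [r5c8∈{4}] r5c8 has the single candidate 4 ⇒ r5c8=4.
Step 29. [r7c2∈{7}] r7c2 has the single candidate 7 ⇒ r7c2=7.
Step 30. [r9c6∈{4}] r9c6 is down to just 4 ⇒ r9c6=4.
Step 31. [r7c8∈{3}] only 3 remains possible at r7c8. So r7c8=3.
Step 32. [r6c5∈{1}] only 1 remains possible at r6c5. So r6c5=1.
Step 33. [r1c9∈{3}] r1c9's peers cover all but 3. So r1c9=3.
Step 34. [r2c7∈{7}] r2c7's peers cover all but 7 ⇒ r2c7=7.
Step 35. [r5c1∈{5}] r5c1 is down to just 5 ⇒ r5c1=5.
Step 36. [r2c8∈{1}] r2c8's peers cover all but 1 ⇒ r2c8=1.
Step 37. [r4c5∈{6}] r4c5 has the single candidate 6. So r4c5=6.
Step 38. [r4c8∈{8}] nothing but 8 survives at r4c8, so r4c8=8.
Step 39. [r1c3∈{9}] only 9 remains possible at r1c3, so r1c3=9.
Step 40. [r2c2∈{2}] r2c2 has the single candidate 2. So r2c2=2.
Step 41. [r2c4∈{6}] r2c4 is down to just 6. So r2c4=6.
Step 42. [r9c3∈{1}] r9c3 is down to just 1, so r9c3=1.
Step 43. [r4c1∈{9}] r4c1 is down to just 9. So r4c1=9.
Step 44. [r5c6∈{7}] nothing but 7 survives at r5c6. So r5c6=7.
Step 45. [r4c6∈{3}] nothing but 3 survives at r4c6, so r4c6=3.

Answer: 7 8 9 1 4 2 6 5 3 / 4 2 3 6 5 8 7 1 9 / 1 5 6 3 7 9 4 2 8 / 9 4 7 2 6 3 5 8 1 / 5 1 2 8 9 7 3 4 6 / 6 3 8 4 1 5 9 7 2 / 8 7 5 9 2 6 1 3 4 / 3 6 4 5 8 1 2 9 7 / 2 9 1 7 3 4 8 6 5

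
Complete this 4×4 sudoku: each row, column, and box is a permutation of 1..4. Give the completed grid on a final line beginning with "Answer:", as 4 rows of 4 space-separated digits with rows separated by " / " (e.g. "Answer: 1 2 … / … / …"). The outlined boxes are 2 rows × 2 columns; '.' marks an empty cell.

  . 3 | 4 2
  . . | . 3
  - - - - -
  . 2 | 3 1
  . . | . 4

Step 1. [r1c1∈{1}] nothing but 1 survives at r1c1. So r1c1=1.
Step 2. [r2c2∈{4}] r2c2's peers cover all but 4 ⇒ r2c2=4.
Step 3. [r4c1∈{3}] r4c1's peers cover all but 3 ⇒ r4c1=3.
Step 4. [r4c3∈{2}] r4c3's peers cover all but 2, so r4c3=2.
Step 5. [r3c1∈{4}] r3c1's peers cover all but 4. So r3c1=4.
Step 6. [r2c3∈{1}] r2c3 has the single candidate 1. So r2c3=1.
Step 7. [r4c2∈{1}] r4c2's peers cover all but 1, so r4c2=1.
Step 8. [r2c1∈{2}] nothing but 2 survives at r2c1, so r2c1=2.

Answer: 1 3 4 2 / 2 4 1 3 / 4 2 3 1 / 3 1 2 4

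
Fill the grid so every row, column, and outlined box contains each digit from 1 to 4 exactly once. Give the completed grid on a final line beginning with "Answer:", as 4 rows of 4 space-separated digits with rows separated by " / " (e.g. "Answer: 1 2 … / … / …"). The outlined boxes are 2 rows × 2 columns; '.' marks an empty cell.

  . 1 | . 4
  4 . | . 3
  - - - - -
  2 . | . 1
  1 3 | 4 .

Step 1. [r2c2∈{2}] r2c2 has the single candidate 2. So r2c2=2.
Step 2. [r2c3∈{1}] r2c3 has the single candidate 1, so r2c3=1.
Step 3. [r1c1∈{3}] r1c1's peers cover all but 3, so r1c1=3.
Step 4. [r4c4∈{2}] r4c4 has the single candidate 2 ⇒ r4c4=2.
Step 5. [r3c2∈{4}] nothing but 4 survives at r3c2, so r3c2=4.
Step 6. [r1c3∈{2}] r1c3's peers cover all but 2 ⇒ r1c3=2.
Step 7. [r3c3∈{3}] r3c3 is down to just 3, so r3c3=3.

Answer: 3 1 2 4 / 4 2 1 3 / 2 4 3 1 / 1 3 4 2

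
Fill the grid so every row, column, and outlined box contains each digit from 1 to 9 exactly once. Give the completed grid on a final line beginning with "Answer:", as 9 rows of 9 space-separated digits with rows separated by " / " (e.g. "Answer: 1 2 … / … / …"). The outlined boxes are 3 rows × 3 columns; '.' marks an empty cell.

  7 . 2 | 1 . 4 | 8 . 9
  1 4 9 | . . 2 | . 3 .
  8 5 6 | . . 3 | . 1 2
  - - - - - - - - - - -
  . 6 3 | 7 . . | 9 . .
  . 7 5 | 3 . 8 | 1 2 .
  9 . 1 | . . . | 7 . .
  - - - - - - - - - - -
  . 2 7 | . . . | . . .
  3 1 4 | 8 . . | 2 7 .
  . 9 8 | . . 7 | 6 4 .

Step 1. [r8c9∈{5}] nothing but 5 survives at r8c9, so r8c9=5.
Step 2. [r6c9∈{3,4,6,8}] across row 6, 3 lands solely at r6c9, so r6c9=3.
Step 3. [r5c5∈{4,6,9}] across row 5, 9 lands solely at r5c5, so r5c5=9.
Step 4. [r8c5∈{6}] only 6 remains possible at r8c5, so r8c5=6.
Step 5. [r1c5∈{5}] r1c5 has the single candidate 5. So r1c5=5.
Step 6. [r6c6∈{5,6}] across col 6, 6 lands solely at r6c6 ⇒ r6c6=6.
Step 7. [r9c5∈{1,2,3}] row 9 places 3 nowhere but r9c5 ⇒ r9c5=3.
Step 8. [r7c8∈{8,9}] across col 8, 9 lands solely at r7c8 ⇒ r7c8=9.
Step 9. [r9c1∈{5}] r9c1 is down to just 5. So r9c1=5.
Step 10. [r5c9∈{4,6}] in row 5, 6 fits only at r5c9 ⇒ r5c9=6.
Step 11. [r4c9∈{4,8}] col 9 places 4 nowhere but r4c9. So r4c9=4.
Step 12. [r4c8∈{5,8}] 8 has one home in row 4: r4c8, so r4c8=8.
Step 13. [r4c6∈{1,5}] row 4 places 5 nowhere but r4c6. So r4c6=5.
Step 14. [r4c5∈{1,2}] r4c5 is the only open cell in row 4 admitting 1 ⇒ r4c5=1.
Step 15. [r7c5∈{4}] r7c5 has the single candidate 4 ⇒ r7c5=4.
Step 16. [r6c5∈{2}] nothing but 2 survives at r6c5 ⇒ r6c5=2.
Step 17. [r7c9∈{1,8}] 8 has one home in row 7: r7c9, so r7c9=8.
Step 18. [r2c9∈{7}] r2c9 has the single candidate 7 ⇒ r2c9=7.
Step 19. [r8c6∈{9}] r8c6's peers cover all but 9, so r8c6=9.
Step 20. [r7c7∈{3}] nothing but 3 survives at r7c7, so r7c7=3.
Step 21. [r6c2∈{8}] r6c2 is down to just 8, so r6c2=8.
Step 22. [r3c7∈{4}] r3c7 is down to just 4. So r3c7=4.
Step 23. [r3c5∈{7}] only 7 remains possible at r3c5. So r3c5=7.
Step 24. [r1c8∈{6}] r1c8 is down to just 6, so r1c8=6.
Step 25. [r6c8∈{5}] r6c8 is down to just 5, so r6c8=5.
Step 26. [r9c4∈{2}] nothing but 2 survives at r9c4. So r9c4=2.
Step 27. [r3c4∈{9}] r3c4's peers cover all but 9 ⇒ r3c4=9.
Step 28. [r4c1∈{2}] only 2 remains possible at r4c1. So r4c1=2.
Step 29. [r2c5∈{8}] r2c5 is down to just 8, so r2c5=8.
Step 30. [r7c4∈{5}] r7c4 is down to just 5. So r7c4=5.
Step 31. [r6c4∈{4}] nothing but 4 survives at r6c4 ⇒ r6c4=4.
Step 32. [r9c9∈{1}] only 1 remains possible at r9c9, so r9c9=1.
Step 33. [r2c7∈{5}] only 5 remains possible at r2c7 ⇒ r2c7=5.
Step 34. [r2c4∈{6}] nothing but 6 survives at r2c4. So r2c4=6.
Step 35. [r1c2∈{3}] only 3 remains possible at r1c2 ⇒ r1c2=3.
Step 36. [r7c6∈{1}] r7c6's peers cover all but 1, so r7c6=1.
Step 37. [r7c1∈{6}] only 6 remains possible at r7c1. So r7c1=6.
Step 38. [r5c1∈{4}] r5c1 is down to just 4, so r5c1=4.

Answer: 7 3 2 1 5 4 8 6 9 / 1 4 9 6 8 2 5 3 7 / 8 5 6 9 7 3 4 1 2 / 2 6 3 7 1 5 9 8 4 / 4 7 5 3 9 8 1 2 6 / 9 8 1 4 2 6 7 5 3 / 6 2 7 5 4 1 3 9 8 / 3 1 4 8 6 9 2 7 5 / 5 9 8 2 3 7 6 4 1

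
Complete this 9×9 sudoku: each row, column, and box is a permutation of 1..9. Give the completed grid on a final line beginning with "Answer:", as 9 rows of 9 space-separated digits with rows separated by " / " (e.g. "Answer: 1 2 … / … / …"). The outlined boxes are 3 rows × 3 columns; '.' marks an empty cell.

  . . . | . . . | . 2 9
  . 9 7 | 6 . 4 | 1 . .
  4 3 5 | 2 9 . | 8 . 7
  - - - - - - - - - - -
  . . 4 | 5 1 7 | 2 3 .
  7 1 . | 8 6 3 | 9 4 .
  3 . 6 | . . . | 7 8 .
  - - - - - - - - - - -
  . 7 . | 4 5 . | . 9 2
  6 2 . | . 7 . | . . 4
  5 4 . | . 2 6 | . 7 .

Step 1. [r9c7∈{3}] r9c7 has the single candidate 3, so r9c7=3.
Step 2. [r8c8∈{1,5}] 1 has one home in col 8: r8c8. So r8c8=1.
Step 3. [r6c4∈{9}] nothing but 9 survives at r6c4. So r6c4=9.
Step 4. [r9c4∈{1}] only 1 remains possible at r9c4, so r9c4=1.
Step 5. [r7c6∈{8}] nothing but 8 survives at r7c6, so r7c6=8.
Step 6. [r8c3∈{3,8,9}] row 8 places 8 nowhere but r8c3. So r8c3=8.
Step 7. [r1c3∈{1}] r1c3's peers cover all but 1. So r1c3=1.
Step 8. [r1c1∈{8}] r1c1's peers cover all but 8 ⇒ r1c1=8.
Step 9. [r1c7∈{4,5,6}] row 1 places 4 nowhere but r1c7 ⇒ r1c7=4.
Step 10. [r5c9∈{5}] nothing but 5 survives at r5c9. So r5c9=5.
Step 11. [r1c5∈{3}] r1c5's peers cover all but 3 ⇒ r1c5=3.
Step 12. [r6c5∈{4}] r6c5's peers cover all but 4 ⇒ r6c5=4.
Step 13. [r2c1∈{2}] r2c1 has the single candidate 2 ⇒ r2c1=2.
Step 14. [r5c3∈{2}] r5c3 is down to just 2 ⇒ r5c3=2.
Step 15. [r1c4∈{7}] only 7 remains possible at r1c4, so r1c4=7.
Step 16. [r2c8∈{5}] r2c8 has the single candidate 5, so r2c8=5.
Step 17. [r8c6∈{9}] r8c6's peers cover all but 9, so r8c6=9.
Step 18. [r2c5∈{8}] nothing but 8 survives at r2c5 ⇒ r2c5=8.
Step 19. [r6c2∈{5}] r6c2 is down to just 5. So r6c2=5.
Step 20. [r9c9∈{8}] r9c9 has the single candidate 8 ⇒ r9c9=8.
Step 21. [r1c2∈{6}] r1c2 is down to just 6 ⇒ r1c2=6.
Step 22. [r4c1∈{9}] nothing but 9 survives at r4c1. So r4c1=9.
Step 23. [r3c6∈{1}] nothing but 1 survives at r3c6 ⇒ r3c6=1.
Step 24. [r6c6∈{2}] r6c6 is down to just 2 ⇒ r6c6=2.
Step 25. [r4c2∈{8}] only 8 remains possible at r4c2. So r4c2=8.
Step 26. [r3c8∈{6}] only 6 remains possible at r3c8. So r3c8=6.
Step 27. [r7c7∈{6}] only 6 remains possible at r7c7. So r7c7=6.
Step 28. [r2c9∈{3}] only 3 remains possible at r2c9. So r2c9=3.
Step 29. [r8c7∈{5}] r8c7 has the single candidate 5. So r8c7=5.
Step 30. [r6c9∈{1}] only 1 remains possible at r6c9, so r6c9=1.
Step 31. [r8c4∈{3}] r8c4 has the single candidate 3 ⇒ r8c4=3.
Step 32. [r4c9∈{6}] only 6 remains possible at r4c9 ⇒ r4c9=6.
Step 33. [r9c3∈{9}] r9c3 is down to just 9. So r9c3=9.
Step 34. [r7c3∈{3}] r7c3 has the single candidate 3 ⇒ r7c3=3.
Step 35. [r7c1∈{1}] r7c1 has the single candidate 1, so r7c1=1.
Step 36. [r1c6∈{5}] r1c6's peers cover all but 5, so r1c6=5.

Answer: 8 6 1 7 3 5 4 2 9 / 2 9 7 6 8 4 1 5 3 / 4 3 5 2 9 1 8 6 7 / 9 8 4 5 1 7 2 3 6 / 7 1 2 8 6 3 9 4 5 / 3 5 6 9 4 2 7 8 1 / 1 7 3 4 5 8 6 9 2 / 6 2 8 3 7 9 5 1 4 / 5 4 9 1 2 6 3 7 8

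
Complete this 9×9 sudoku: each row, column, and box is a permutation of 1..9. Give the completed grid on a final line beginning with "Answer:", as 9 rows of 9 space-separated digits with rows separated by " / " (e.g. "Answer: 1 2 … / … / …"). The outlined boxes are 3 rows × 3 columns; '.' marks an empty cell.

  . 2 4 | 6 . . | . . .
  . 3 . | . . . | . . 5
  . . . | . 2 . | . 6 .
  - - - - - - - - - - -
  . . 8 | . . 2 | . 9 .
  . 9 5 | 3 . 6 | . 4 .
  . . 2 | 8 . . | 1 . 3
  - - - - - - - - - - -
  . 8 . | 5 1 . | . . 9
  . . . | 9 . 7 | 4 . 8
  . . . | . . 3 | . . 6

Step 1. [r4c9∈{7}] nothing but 7 survives at r4c9. So r4c9=7.
Step 2. [r5c1∈{1,7}] row 5 places 1 nowhere but r5c1 ⇒ r5c1=1.
Step 3. [r7c6∈{4}] only 4 remains possible at r7c6, so r7c6=4.
Step 4. [r3c7∈{3,7,8,9}] across row 3, 3 lands solely at r3c7 ⇒ r3c7=3.
Step 5. [r6c8∈{5}] r6c8's peers cover all but 5, so r6c8=5.
Step 6. [r1c9∈{1}] only 1 remains possible at r1c9, so r1c9=1.
Step 7. [r6c6∈{9}] nothing but 9 survives at r6c6 ⇒ r6c6=9.
Step 8. [r9c7∈{2,5,7}] r9c7 is the only open cell in col 7 admitting 5. So r9c7=5.
Step 9. [r1c5∈{3,5,7,8,9}] 3 has one home in row 1: r1c5. So r1c5=3.
Step 10. [r2c5∈{4,7,8,9}] across col 5, 9 lands solely at r2c5 ⇒ r2c5=9.
Step 11. [r4c1∈{3,4,6}] across row 4, 3 lands solely at r4c1. So r4c1=3.
Step 12. [r2c4∈{1,4,7}] row 2 places 4 nowhere but r2c4. So r2c4=4.
Step 13. [r3c4∈{1,7}] in col 4, 7 fits only at r3c4 ⇒ r3c4=7.
Step 14. [r5c7∈{2,8}] in row 5, 8 fits only at r5c7 ⇒ r5c7=8.
Step 15. [r8c5∈{6}] r8c5's peers cover all but 6. So r8c5=6.
Step 16. [r9c4∈{2}] r9c4 is down to just 2 ⇒ r9c4=2.
Step 17. [r1c7∈{7,9}] r1c7 is the only open cell in col 7 admitting 9 ⇒ r1c7=9.
Step 18. [r4c5∈{4,5}] across row 4, 5 lands solely at r4c5, so r4c5=5.
Step 19. [r4c2∈{4,6}] across row 4, 4 lands solely at r4c2, so r4c2=4.
Step 20. [r6c2∈{6,7}] col 2 places 6 nowhere but r6c2, so r6c2=6.
Step 21. [r9c2∈{1,7}] col 2 places 7 nowhere but r9c2 ⇒ r9c2=7.
Step 22. [r2c3∈{1,6,7}] in col 3, 7 fits only at r2c3. So r2c3=7.
Step 23. [r7c7∈{2,7}] r7c7 is the only open cell in col 7 admitting 7 ⇒ r7c7=7.
Step 24. [r9c8∈{1}] r9c8 is down to just 1, so r9c8=1.
Step 25. [r2c6∈{1,8}] r2c6 is the only open cell in row 2 admitting 1, so r2c6=1.
Step 26. [r2c1∈{6,8}] in row 2, 6 fits only at r2c1. So r2c1=6.
Step 27. [r2c8∈{2,8}] across row 2, 8 lands solely at r2c8 ⇒ r2c8=8.
Step 28. [r7c1∈{2}] nothing but 2 survives at r7c1. So r7c1=2.
Step 29. [r8c1∈{5}] r8c1's peers cover all but 5 ⇒ r8c1=5.
Step 30. [r1c6∈{5,8}] r1c6 is the only open cell in row 1 admitting 5, so r1c6=5.
Step 31. [r9c3∈{9}] only 9 remains possible at r9c3, so r9c3=9.
Step 32. [r3c3∈{1}] r3c3's peers cover all but 1. So r3c3=1.
Step 33. [r8c3∈{3}] r8c3 has the single candidate 3. So r8c3=3.
Step 34. [r1c1∈{8}] nothing but 8 survives at r1c1, so r1c1=8.
Step 35. [r5c5∈{7}] r5c5 has the single candidate 7 ⇒ r5c5=7.
Step 36. [r6c5∈{4}] nothing but 4 survives at r6c5 ⇒ r6c5=4.
Step 37. [r3c1∈{9}] r3c1 is down to just 9 ⇒ r3c1=9.
Step 38. [r9c1∈{4}] r9c1 is down to just 4, so r9c1=4.
Step 39. [r9c5∈{8}] nothing but 8 survives at r9c5. So r9c5=8.
Step 40. [r6c1∈{7}] r6c1 is down to just 7. So r6c1=7.
Step 41. [r7c3∈{6}] nothing but 6 survives at r7c3. So r7c3=6.
Step 42. [r3c9∈{4}] r3c9's peers cover all but 4, so r3c9=4.
Step 43. [r1c8∈{7}] only 7 remains possible at r1c8. So r1c8=7.
Step 44. [r7c8∈{3}] r7c8 is down to just 3. So r7c8=3.
Step 45. [r8c8∈{2}] r8c8 is down to just 2 ⇒ r8c8=2.
Step 46. [r4c7∈{6}] nothing but 6 survives at r4c7, so r4c7=6.
Step 47. [r8c2∈{1}] r8c2 is down to just 1, so r8c2=1.
Step 48. [r4c4∈{1}] r4c4's peers cover all but 1 ⇒ r4c4=1.
Step 49. [r3c6∈{8}] nothing but 8 survives at r3c6. So r3c6=8.
Step 50. [r2c7∈{2}] r2c7 is down to just 2, so r2c7=2.
Step 51. [r5c9∈{2}] r5c9 has the single candidate 2. So r5c9=2.
Step 52. [r3c2∈{5}] nothing but 5 survives at r3c2 ⇒ r3c2=5.

Answer: 8 2 4 6 3 5 9 7 1 / 6 3 7 4 9 1 2 8 5 / 9 5 1 7 2 8 3 6 4 / 3 4 8 1 5 2 6 9 7 / 1 9 5 3 7 6 8 4 2 / 7 6 2 8 4 9 1 5 3 / 2 8 6 5 1 4 7 3 9 / 5 1 3 9 6 7 4 2 8 / 4 7 9 2 8 3 5 1 6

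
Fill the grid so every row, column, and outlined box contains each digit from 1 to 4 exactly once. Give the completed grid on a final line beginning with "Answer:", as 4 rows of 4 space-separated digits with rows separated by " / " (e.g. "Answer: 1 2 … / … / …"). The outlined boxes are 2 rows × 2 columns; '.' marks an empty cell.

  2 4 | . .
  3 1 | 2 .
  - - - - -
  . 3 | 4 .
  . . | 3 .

Step 1. [r3c1∈{1}] r3c1 is down to just 1 ⇒ r3c1=1.
Step 2. [r4c4∈{1,2}] 1 has one home in row 4: r4c4, so r4c4=1.
Step 3. [r3c4∈{2}] only 2 remains possible at r3c4, so r3c4=2.
Step 4. [r4c2∈{2}] r4c2 is down to just 2, so r4c2=2.
Step 5. [r2c4∈{4}] nothing but 4 survives at r2c4 ⇒ r2c4=4.
Step 6. [r1c3∈{1}] nothing but 1 survives at r1c3. So r1c3=1.
Step 7. [r1c4∈{3}] r1c4 has the single candidate 3, so r1c4=3.
Step 8. [r4c1∈{4}] r4c1's peers cover all but 4. So r4c1=4.

Answer: 2 4 1 3 / 3 1 2 4 / 1 3 4 2 / 4 2 3 1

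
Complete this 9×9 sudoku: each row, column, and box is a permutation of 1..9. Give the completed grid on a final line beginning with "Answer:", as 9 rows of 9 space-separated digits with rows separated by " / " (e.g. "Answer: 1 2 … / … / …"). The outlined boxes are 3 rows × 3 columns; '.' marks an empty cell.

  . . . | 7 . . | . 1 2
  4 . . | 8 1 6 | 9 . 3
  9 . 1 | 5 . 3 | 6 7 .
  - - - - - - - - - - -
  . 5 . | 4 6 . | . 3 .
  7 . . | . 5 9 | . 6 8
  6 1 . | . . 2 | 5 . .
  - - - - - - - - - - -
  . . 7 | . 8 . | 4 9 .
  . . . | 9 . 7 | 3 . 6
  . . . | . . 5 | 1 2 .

Step 1. [r6c3∈{3,4,8,9}] r6c3 is the only open cell in row 6 admitting 8. So r6c3=8.
Step 2. [r4c1∈{2}] r4c1 has the single candidate 2. So r4c1=2.
Step 3. [r7c4∈{1,2,3,6}] across col 4, 2 lands solely at r7c4 ⇒ r7c4=2.
Step 4. [r8c5∈{4}] r8c5 is down to just 4, so r8c5=4.
Step 5. [r9c2∈{3,4,6,8,9}] col 2 places 9 nowhere but r9c2. So r9c2=9.
Step 6. [r9c5∈{3}] only 3 remains possible at r9c5 ⇒ r9c5=3.
Step 7. [r3c2∈{2,8}] 8 has one home in row 3: r3c2. So r3c2=8.
Step 8. [r7c2∈{3,6}] 6 has one home in row 7: r7c2 ⇒ r7c2=6.
Step 9. [r7c1∈{1,3,5}] row 7 places 3 nowhere but r7c1 ⇒ r7c1=3.
Step 10. [r4c9∈{1,7,9}] in col 9, 1 fits only at r4c9. So r4c9=1.
Step 11. [r1c1∈{5}] r1c1 is down to just 5, so r1c1=5.
Step 12. [r8c3∈{2,5}] 5 has one home in col 3: r8c3, so r8c3=5.
Step 13. [r1c2∈{3}] r1c2 is down to just 3 ⇒ r1c2=3.
Step 14. [r6c9∈{4,7,9}] row 6 places 9 nowhere but r6c9 ⇒ r6c9=9.
Step 15. [r5c3∈{3,4}] across col 3, 3 lands solely at r5c3. So r5c3=3.
Step 16. [r8c8∈{8}] nothing but 8 survives at r8c8, so r8c8=8.
Step 17. [r2c3∈{2}] r2c3's peers cover all but 2. So r2c3=2.
Step 18. [r9c9∈{7}] nothing but 7 survives at r9c9 ⇒ r9c9=7.
Step 19. [r2c8∈{5}] r2c8 has the single candidate 5, so r2c8=5.
Step 20. [r3c5∈{2}] r3c5's peers cover all but 2. So r3c5=2.
Step 21. [r9c1∈{8}] nothing but 8 survives at r9c1 ⇒ r9c1=8.
Step 22. [r6c5∈{7}] r6c5 is down to just 7, so r6c5=7.
Step 23. [r6c8∈{4}] r6c8 has the single candidate 4, so r6c8=4.
Step 24. [r8c2∈{2}] r8c2's peers cover all but 2. So r8c2=2.
Step 25. [r9c4∈{6}] r9c4's peers cover all but 6, so r9c4=6.
Step 26. [r8c1∈{1}] r8c1 has the single candidate 1. So r8c1=1.
Step 27. [r4c6∈{8}] nothing but 8 survives at r4c6 ⇒ r4c6=8.
Step 28. [r5c7∈{2}] only 2 remains possible at r5c7 ⇒ r5c7=2.
Step 29. [r1c5∈{9}] nothing but 9 survives at r1c5, so r1c5=9.
Step 30. [r3c9∈{4}] nothing but 4 survives at r3c9. So r3c9=4.
Step 31. [r4c3∈{9}] r4c3 has the single candidate 9. So r4c3=9.
Step 32. [r1c6∈{4}] nothing but 4 survives at r1c6. So r1c6=4.
Step 33. [r7c9∈{5}] r7c9 has the single candidate 5. So r7c9=5.
Step 34. [r9c3∈{4}] r9c3 is down to just 4 ⇒ r9c3=4.
Step 35. [r1c7∈{8}] r1c7 is down to just 8. So r1c7=8.
Step 36. [r4c7∈{7}] only 7 remains possible at r4c7, so r4c7=7.
Step 37. [r5c4∈{1}] r5c4's peers cover all but 1 ⇒ r5c4=1.
Step 38. [r5c2∈{4}] r5c2 has the single candidate 4. So r5c2=4.
Step 39. [r7c6∈{1}] only 1 remains possible at r7c6, so r7c6=1.
Step 40. [r1c3∈{6}] nothing but 6 survives at r1c3. So r1c3=6.
Step 41. [r2c2∈{7}] r2c2's peers cover all but 7, so r2c2=7.
Step 42. [r6c4∈{3}] only 3 remains possible at r6c4 ⇒ r6c4=3.

Answer: 5 3 6 7 9 4 8 1 2 / 4 7 2 8 1 6 9 5 3 / 9 8 1 5 2 3 6 7 4 / 2 5 9 4 6 8 7 3 1 / 7 4 3 1 5 9 2 6 8 / 6 1 8 3 7 2 5 4 9 / 3 6 7 2 8 1 4 9 5 / 1 2 5 9 4 7 3 8 6 / 8 9 4 6 3 5 1 2 7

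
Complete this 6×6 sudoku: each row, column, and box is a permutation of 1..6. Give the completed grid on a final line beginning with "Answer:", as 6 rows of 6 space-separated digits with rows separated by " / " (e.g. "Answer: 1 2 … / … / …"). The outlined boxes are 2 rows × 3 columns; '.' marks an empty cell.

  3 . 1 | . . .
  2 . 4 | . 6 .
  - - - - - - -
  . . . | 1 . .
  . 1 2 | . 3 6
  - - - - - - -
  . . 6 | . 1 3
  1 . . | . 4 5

Step 1. [r3c3∈{3,5}] in col 3, 5 fits only at r3c3 ⇒ r3c3=5.
Step 2. [r4c1∈{4}] r4c1's peers cover all but 4 ⇒ r4c1=4.
Step 3. [r1c5∈{2,5}] r1c5 is the only open cell in col 5 admitting 5, so r1c5=5.
Step 4. [r5c4∈{2}] only 2 remains possible at r5c4. So r5c4=2.
Step 5. [r3c2∈{3,6}] across row 3, 3 lands solely at r3c2, so r3c2=3.
Step 6. [r1c6∈{2,4}] in row 1, 2 fits only at r1c6. So r1c6=2.
Step 7. [r5c1∈{5}] r5c1 has the single candidate 5. So r5c1=5.
Step 8. [r5c2∈{4}] r5c2's peers cover all but 4, so r5c2=4.
Step 9. [r2c6∈{1}] r2c6 is down to just 1. So r2c6=1.
Step 10. [r4c4∈{5}] only 5 remains possible at r4c4 ⇒ r4c4=5.
Step 11. [r3c6∈{4}] nothing but 4 survives at r3c6, so r3c6=4.
Step 12. [r1c2∈{6}] nothing but 6 survives at r1c2 ⇒ r1c2=6.
Step 13. [r6c3∈{3}] only 3 remains possible at r6c3 ⇒ r6c3=3.
Step 14. [r2c4∈{3}] only 3 remains possible at r2c4, so r2c4=3.
Step 15. [r2c2∈{5}] only 5 remains possible at r2c2 ⇒ r2c2=5.
Step 16. [r3c1∈{6}] only 6 remains possible at r3c1, so r3c1=6.
Step 17. [r1c4∈{4}] r1c4's peers cover all but 4. So r1c4=4.
Step 18. [r6c2∈{2}] r6c2 is down to just 2 ⇒ r6c2=2.
Step 19. [r6c4∈{6}] nothing but 6 survives at r6c4. So r6c4=6.
Step 20. [r3c5∈{2}] r3c5's peers cover all but 2, so r3c5=2.

Answer: 3 6 1 4 5 2 / 2 5 4 3 6 1 / 6 3 5 1 2 4 / 4 1 2 5 3 6 / 5 4 6 2 1 3 / 1 2 3 6 4 5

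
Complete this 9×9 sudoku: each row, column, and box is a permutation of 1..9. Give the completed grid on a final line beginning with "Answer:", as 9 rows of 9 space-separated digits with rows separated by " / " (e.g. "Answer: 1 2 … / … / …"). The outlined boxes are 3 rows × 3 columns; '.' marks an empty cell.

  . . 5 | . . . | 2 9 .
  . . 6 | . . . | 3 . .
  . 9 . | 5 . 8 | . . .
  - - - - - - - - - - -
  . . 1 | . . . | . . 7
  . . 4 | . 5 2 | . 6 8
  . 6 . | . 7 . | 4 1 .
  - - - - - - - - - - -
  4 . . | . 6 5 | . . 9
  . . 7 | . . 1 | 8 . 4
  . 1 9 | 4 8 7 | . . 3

Step 1. [r4c8∈{2,3,5}] across col 8, 3 lands solely at r4c8, so r4c8=3.
Step 2. [r2c8∈{4,5,7,8}] col 8 places 8 nowhere but r2c8 ⇒ r2c8=8.
Step 3. [r8c1∈{2,3,5,6}] r8c1 is the only open cell in row 8 admitting 6 ⇒ r8c1=6.
Step 4. [r5c4∈{1,3,9}] across row 5, 1 lands solely at r5c4, so r5c4=1.
Step 5. [r6c9∈{2,5}] col 9 places 2 nowhere but r6c9. So r6c9=2.
Step 6. [r6c1∈{3,5,8,9}] row 6 places 5 nowhere but r6c1 ⇒ r6c1=5.
Step 7. [r9c1∈{2}] only 2 remains possible at r9c1. So r9c1=2.
Step 8. [r3c3∈{2,3}] col 3 places 2 nowhere but r3c3. So r3c3=2.
Step 9. [r5c7∈{9}] only 9 remains possible at r5c7, so r5c7=9.
Step 10. [r4c1∈{8,9}] across col 1, 9 lands solely at r4c1, so r4c1=9.
Step 11. [r4c5∈{4}] r4c5's peers cover all but 4 ⇒ r4c5=4.
Step 12. [r1c1∈{1,3,7,8}] col 1 places 8 nowhere but r1c1, so r1c1=8.
Step 13. [r8c2∈{3,5}] col 2 places 5 nowhere but r8c2 ⇒ r8c2=5.
Step 14. [r8c8∈{2}] only 2 remains possible at r8c8 ⇒ r8c8=2.
Step 15. [r2c5∈{1,2,9}] col 5 places 2 nowhere but r2c5, so r2c5=2.
Step 16. [r7c7∈{1,7}] in row 7, 1 fits only at r7c7 ⇒ r7c7=1.
Step 17. [r3c7∈{6,7}] in col 7, 7 fits only at r3c7, so r3c7=7.
Step 18. [r4c6∈{6}] nothing but 6 survives at r4c6. So r4c6=6.
Step 19. [r1c4∈{3,6,7}] across col 4, 6 lands solely at r1c4. So r1c4=6.
Step 20. [r1c2∈{3,4,7}] in row 1, 7 fits only at r1c2, so r1c2=7.
Step 21. [r5c2∈{3}] nothing but 3 survives at r5c2, so r5c2=3.
Step 22. [r6c3∈{8}] r6c3 is down to just 8, so r6c3=8.
Step 23. [r1c9∈{1}] r1c9 has the single candidate 1. So r1c9=1.
Step 24. [r1c5∈{3}] only 3 remains possible at r1c5, so r1c5=3.
Step 25. [r8c4∈{3,9}] row 8 places 3 nowhere but r8c4, so r8c4=3.
Step 26. [r6c4∈{9}] nothing but 9 survives at r6c4 ⇒ r6c4=9.
Step 27. [r2c1∈{1}] nothing but 1 survives at r2c1, so r2c1=1.
Step 28. [r9c7∈{5,6}] r9c7 is the only open cell in row 9 admitting 6, so r9c7=6.
Step 29. [r2c6∈{4,9}] across row 2, 9 lands solely at r2c6 ⇒ r2c6=9.
Step 30. [r3c5∈{1}] only 1 remains possible at r3c5. So r3c5=1.
Step 31. [r7c8∈{7}] nothing but 7 survives at r7c8. So r7c8=7.
Step 32. [r2c4∈{7}] r2c4 is down to just 7 ⇒ r2c4=7.
Step 33. [r4c2∈{2}] only 2 remains possible at r4c2, so r4c2=2.
Step 34. [r5c1∈{7}] r5c1's peers cover all but 7, so r5c1=7.
Step 35. [r3c1∈{3}] r3c1 is down to just 3 ⇒ r3c1=3.
Step 36. [r1c6∈{4}] nothing but 4 survives at r1c6 ⇒ r1c6=4.
Step 37. [r6c6∈{3}] nothing but 3 survives at r6c6. So r6c6=3.
Step 38. [r9c8∈{5}] r9c8 is down to just 5 ⇒ r9c8=5.
Step 39. [r2c2∈{4}] r2c2 is down to just 4. So r2c2=4.
Step 40. [r7c2∈{8}] r7c2 is down to just 8, so r7c2=8.
Step 41. [r4c7∈{5}] nothing but 5 survives at r4c7 ⇒ r4c7=5.
Step 42. [r8c5∈{9}] r8c5 is down to just 9 ⇒ r8c5=9.
Step 43. [r4c4∈{8}] only 8 remains possible at r4c4. So r4c4=8.
Step 44. [r3c8∈{4}] r3c8's peers cover all but 4 ⇒ r3c8=4.
Step 45. [r2c9∈{5}] nothing but 5 survives at r2c9. So r2c9=5.
Step 46. [r7c3∈{3}] r7c3 is down to just 3. So r7c3=3.
Step 47. [r3c9∈{6}] only 6 remains possible at r3c9. So r3c9=6.
Step 48. [r7c4∈{2}] r7c4's peers cover all but 2 ⇒ r7c4=2.

Answer: 8 7 5 6 3 4 2 9 1 / 1 4 6 7 2 9 3 8 5 / 3 9 2 5 1 8 7 4 6 / 9 2 1 8 4 6 5 3 7 / 7 3 4 1 5 2 9 6 8 / 5 6 8 9 7 3 4 1 2 / 4 8 3 2 6 5 1 7 9 / 6 5 7 3 9 1 8 2 4 / 2 1 9 4 8 7 6 5 3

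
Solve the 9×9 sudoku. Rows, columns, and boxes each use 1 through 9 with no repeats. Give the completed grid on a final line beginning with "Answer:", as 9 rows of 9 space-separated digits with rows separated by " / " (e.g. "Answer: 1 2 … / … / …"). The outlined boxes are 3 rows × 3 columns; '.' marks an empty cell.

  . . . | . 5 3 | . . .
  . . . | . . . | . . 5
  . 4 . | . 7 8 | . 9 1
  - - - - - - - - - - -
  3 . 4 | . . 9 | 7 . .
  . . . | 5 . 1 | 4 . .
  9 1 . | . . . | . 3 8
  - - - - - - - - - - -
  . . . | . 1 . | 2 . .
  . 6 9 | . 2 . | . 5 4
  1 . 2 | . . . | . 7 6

Step 1. [r7c8∈{8}] r7c8 is down to just 8. So r7c8=8.
Step 2. [r7c9∈{3,9}] in col 9, 3 fits only at r7c9. So r7c9=3.
Step 3. [r7c4∈{4,6,7,9}] across row 7, 9 lands solely at r7c4 ⇒ r7c4=9.
Step 4. [r4c9∈{2}] nothing but 2 survives at r4c9, so r4c9=2.
Step 5. [r5c8∈{6}] r5c8 has the single candidate 6 ⇒ r5c8=6.
Step 6. [r6c3∈{5,6,7}] 6 has one home in box 4: r6c3. So r6c3=6.
Step 7. [r9c2∈{3,5,8}] r9c2 is the only open cell in box 7 admitting 3 ⇒ r9c2=3.
Step 8. [r8c1∈{7,8}] across box 7, 8 lands solely at r8c1 ⇒ r8c1=8.
Step 9. [r7c6∈{4,5,6,7}] in row 7, 6 fits only at r7c6. So r7c6=6.
Step 10. [r6c5∈{4}] r6c5 has the single candidate 4. So r6c5=4.
Step 11. [r1c2∈{2,7,8,9}] r1c2 is the only open cell in row 1 admitting 9, so r1c2=9.
Step 12. [r9c5∈{8}] r9c5's peers cover all but 8, so r9c5=8.
Step 13. [r9c4∈{4}] r9c4's peers cover all but 4. So r9c4=4.
Step 14. [r4c2∈{5,8}] r4c2 is the only open cell in row 4 admitting 5 ⇒ r4c2=5.
Step 15. [r7c2∈{7}] r7c2's peers cover all but 7, so r7c2=7.
Step 16. [r7c3∈{5}] only 5 remains possible at r7c3. So r7c3=5.
Step 17. [r8c6∈{7}] only 7 remains possible at r8c6, so r8c6=7.
Step 18. [r4c5∈{6}] nothing but 6 survives at r4c5. So r4c5=6.
Step 19. [r6c6∈{2}] only 2 remains possible at r6c6. So r6c6=2.
Step 20. [r3c1∈{2,5,6}] in row 3, 5 fits only at r3c1. So r3c1=5.
Step 21. [r3c4∈{2,6}] 2 has one home in row 3: r3c4. So r3c4=2.
Step 22. [r3c7∈{3,6}] r3c7 is the only open cell in row 3 admitting 6. So r3c7=6.
Step 23. [r1c8∈{2,4}] r1c8 is the only open cell in row 1 admitting 4 ⇒ r1c8=4.
Step 24. [r1c1∈{2,6,7}] in row 1, 2 fits only at r1c1. So r1c1=2.
Step 25. [r2c2∈{8}] nothing but 8 survives at r2c2 ⇒ r2c2=8.
Step 26. [r1c4∈{1,6}] row 1 places 6 nowhere but r1c4, so r1c4=6.
Step 27. [r5c1∈{7}] only 7 remains possible at r5c1 ⇒ r5c1=7.
Step 28. [r2c3∈{1,3,7}] r2c3 is the only open cell in row 2 admitting 7 ⇒ r2c3=7.
Step 29. [r3c3∈{3}] only 3 remains possible at r3c3, so r3c3=3.
Step 30. [r8c4∈{3}] r8c4 is down to just 3 ⇒ r8c4=3.
Step 31. [r9c6∈{5}] nothing but 5 survives at r9c6 ⇒ r9c6=5.
Step 32. [r2c8∈{2}] r2c8 is down to just 2, so r2c8=2.
Step 33. [r4c4∈{8}] only 8 remains possible at r4c4. So r4c4=8.
Step 34. [r2c1∈{6}] r2c1 has the single candidate 6 ⇒ r2c1=6.
Step 35. [r2c4∈{1}] nothing but 1 survives at r2c4, so r2c4=1.
Step 36. [r5c9∈{9}] r5c9 has the single candidate 9 ⇒ r5c9=9.
Step 37. [r5c2∈{2}] only 2 remains possible at r5c2, so r5c2=2.
Step 38. [r1c7∈{8}] r1c7's peers cover all but 8, so r1c7=8.
Step 39. [r2c5∈{9}] nothing but 9 survives at r2c5 ⇒ r2c5=9.
Step 40. [r1c9∈{7}] r1c9's peers cover all but 7, so r1c9=7.
Step 41. [r5c5∈{3}] nothing but 3 survives at r5c5, so r5c5=3.
Step 42. [r7c1∈{4}] only 4 remains possible at r7c1, so r7c1=4.
Step 43. [r8c7∈{1}] only 1 remains possible at r8c7 ⇒ r8c7=1.
Step 44. [r9c7∈{9}] only 9 remains possible at r9c7. So r9c7=9.
Step 45. [r5c3∈{8}] r5c3 has the single candidate 8 ⇒ r5c3=8.
Step 46. [r6c4∈{7}] r6c4 is down to just 7, so r6c4=7.
Step 47. [r2c6∈{4}] r2c6 is down to just 4, so r2c6=4.
Step 48. [r1c3∈{1}] r1c3 has the single candidate 1 ⇒ r1c3=1.
Step 49. [r2c7∈{3}] r2c7's peers cover all but 3. So r2c7=3.
Step 50. [r4c8∈{1}] nothing but 1 survives at r4c8, so r4c8=1.
Step 51. [r6c7∈{5}] only 5 remains possible at r6c7 ⇒ r6c7=5.

Answer: 2 9 1 6 5 3 8 4 7 / 6 8 7 1 9 4 3 2 5 / 5 4 3 2 7 8 6 9 1 / 3 5 4 8 6 9 7 1 2 / 7 2 8 5 3 1 4 6 9 / 9 1 6 7 4 2 5 3 8 / 4 7 5 9 1 6 2 8 3 / 8 6 9 3 2 7 1 5 4 / 1 3 2 4 8 5 9 7 6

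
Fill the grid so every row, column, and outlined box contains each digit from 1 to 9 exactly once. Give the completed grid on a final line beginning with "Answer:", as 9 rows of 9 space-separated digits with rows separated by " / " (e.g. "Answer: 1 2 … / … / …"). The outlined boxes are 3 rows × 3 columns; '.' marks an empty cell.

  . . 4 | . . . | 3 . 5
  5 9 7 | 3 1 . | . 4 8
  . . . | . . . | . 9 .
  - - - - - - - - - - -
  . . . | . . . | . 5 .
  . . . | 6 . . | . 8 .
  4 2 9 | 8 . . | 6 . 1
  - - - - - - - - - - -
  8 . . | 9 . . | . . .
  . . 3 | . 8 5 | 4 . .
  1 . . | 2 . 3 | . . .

Step 1. [r6c6∈{7}] nothing but 7 survives at r6c6. So r6c6=7.
Step 2. [r2c7∈{2}] r2c7's peers cover all but 2, so r2c7=2.
Step 3. [r2c6∈{6}] r2c6's peers cover all but 6 ⇒ r2c6=6.
Step 4. [r1c4∈{7}] only 7 remains possible at r1c4. So r1c4=7.
Step 5. [r8c1∈{2,6,7,9}] r8c1 is the only open cell in col 1 admitting 9 ⇒ r8c1=9.
Step 6. [r7c3∈{2,5,6}] in box 7, 2 fits only at r7c3. So r7c3=2.
Step 7. [r6c8∈{3}] r6c8 is down to just 3 ⇒ r6c8=3.
Step 8. [r8c8∈{1,2,6,7}] 2 has one home in col 8: r8c8, so r8c8=2.
Step 9. [r9c7∈{5,7,8,9}] 8 has one home in row 9: r9c7 ⇒ r9c7=8.
Step 10. [r9c9∈{6,7,9}] row 9 places 9 nowhere but r9c9, so r9c9=9.
Step 11. [r7c7∈{1,5,7}] across col 7, 5 lands solely at r7c7, so r7c7=5.
Step 12. [r3c7∈{1,7}] in col 7, 1 fits only at r3c7, so r3c7=1.
Step 13. [r3c9∈{6,7}] r3c9 is the only open cell in row 3 admitting 7. So r3c9=7.
Step 14. [r8c2∈{6,7}] 7 has one home in row 8: r8c2, so r8c2=7.
Step 15. [r1c2∈{1,6,8}] row 1 places 1 nowhere but r1c2 ⇒ r1c2=1.
Step 16. [r7c8∈{1,6,7}] r7c8 is the only open cell in col 8 admitting 1. So r7c8=1.
Step 17. [r7c6∈{4}] r7c6 has the single candidate 4, so r7c6=4.
Step 18. [r7c2∈{6}] r7c2 is down to just 6, so r7c2=6.
Step 19. [r1c6∈{2,8,9}] in row 1, 8 fits only at r1c6, so r1c6=8.
Step 20. [r3c6∈{2}] only 2 remains possible at r3c6 ⇒ r3c6=2.
Step 21. [r9c5∈{6,7}] across col 5, 6 lands solely at r9c5, so r9c5=6.
Step 22. [r9c3∈{5}] r9c3 has the single candidate 5 ⇒ r9c3=5.
Step 23. [r5c2∈{3,5}] r5c2 is the only open cell in col 2 admitting 5, so r5c2=5.
Step 24. [r5c3∈{1}] r5c3 is down to just 1 ⇒ r5c3=1.
Step 25. [r5c6∈{9}] r5c6's peers cover all but 9, so r5c6=9.
Step 26. [r5c7∈{7}] nothing but 7 survives at r5c7 ⇒ r5c7=7.
Step 27. [r5c1∈{3}] r5c1's peers cover all but 3, so r5c1=3.
Step 28. [r3c1∈{6}] r3c1's peers cover all but 6. So r3c1=6.
Step 29. [r3c3∈{8}] r3c3's peers cover all but 8 ⇒ r3c3=8.
Step 30. [r4c5∈{2,3,4}] across row 4, 3 lands solely at r4c5, so r4c5=3.
Step 31. [r5c5∈{2,4}] r5c5 is the only open cell in col 5 admitting 2. So r5c5=2.
Step 32. [r4c4∈{1,4}] across box 5, 4 lands solely at r4c4 ⇒ r4c4=4.
Step 33. [r6c5∈{5}] r6c5's peers cover all but 5 ⇒ r6c5=5.
Step 34. [r3c4∈{5}] nothing but 5 survives at r3c4, so r3c4=5.
Step 35. [r7c9∈{3}] r7c9 is down to just 3 ⇒ r7c9=3.
Step 36. [r3c5∈{4}] nothing but 4 survives at r3c5, so r3c5=4.
Step 37. [r8c4∈{1}] r8c4's peers cover all but 1 ⇒ r8c4=1.
Step 38. [r1c8∈{6}] r1c8 has the single candidate 6 ⇒ r1c8=6.
Step 39. [r4c2∈{8}] nothing but 8 survives at r4c2 ⇒ r4c2=8.
Step 40. [r4c7∈{9}] r4c7's peers cover all but 9, so r4c7=9.
Step 41. [r5c9∈{4}] nothing but 4 survives at r5c9 ⇒ r5c9=4.
Step 42. [r8c9∈{6}] r8c9 is down to just 6, so r8c9=6.
Step 43. [r1c1∈{2}] r1c1 is down to just 2 ⇒ r1c1=2.
Step 44. [r4c3∈{6}] only 6 remains possible at r4c3. So r4c3=6.
Step 45. [r4c6∈{1}] r4c6 is down to just 1. So r4c6=1.
Step 46. [r1c5∈{9}] r1c5's peers cover all but 9, so r1c5=9.
Step 47. [r3c2∈{3}] nothing but 3 survives at r3c2. So r3c2=3.
Step 48. [r9c2∈{4}] r9c2 has the single candidate 4 ⇒ r9c2=4.
Step 49. [r4c9∈{2}] r4c9's peers cover all but 2, so r4c9=2.
Step 50. [r9c8∈{7}] only 7 remains possible at r9c8 ⇒ r9c8=7.
Step 51. [r4c1∈{7}] r4c1 is down to just 7, so r4c1=7.
Step 52. [r7c5∈{7}] r7c5 has the single candidate 7. So r7c5=7.

Answer: 2 1 4 7 9 8 3 6 5 / 5 9 7 3 1 6 2 4 8 / 6 3 8 5 4 2 1 9 7 / 7 8 6 4 3 1 9 5 2 / 3 5 1 6 2 9 7 8 4 / 4 2 9 8 5 7 6 3 1 / 8 6 2 9 7 4 5 1 3 / 9 7 3 1 8 5 4 2 6 / 1 4 5 2 6 3 8 7 9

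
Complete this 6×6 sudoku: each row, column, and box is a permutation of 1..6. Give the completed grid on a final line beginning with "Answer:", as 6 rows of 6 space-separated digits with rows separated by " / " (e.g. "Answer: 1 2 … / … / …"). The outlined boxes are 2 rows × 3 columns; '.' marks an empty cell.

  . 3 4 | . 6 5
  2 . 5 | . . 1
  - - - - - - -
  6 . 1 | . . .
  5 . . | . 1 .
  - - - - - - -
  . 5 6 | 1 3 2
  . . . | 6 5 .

Step 1. [r4c3∈{2,3}] 3 has one home in box 3: r4c3. So r4c3=3.
Step 2. [r3c5∈{2,4}] in col 5, 2 fits only at r3c5. So r3c5=2.
Step 3. [r4c4∈{4}] r4c4 is down to just 4. So r4c4=4.
Step 4. [r6c2∈{1,2,4}] 1 has one home in col 2: r6c2 ⇒ r6c2=1.
Step 5. [r2c4∈{3}] r2c4 has the single candidate 3 ⇒ r2c4=3.
Step 6. [r6c6∈{4}] only 4 remains possible at r6c6, so r6c6=4.
Step 7. [r2c5∈{4}] r2c5 has the single candidate 4. So r2c5=4.
Step 8. [r4c2∈{2}] r4c2 is down to just 2 ⇒ r4c2=2.
Step 9. [r3c6∈{3}] r3c6 has the single candidate 3 ⇒ r3c6=3.
Step 10. [r3c2∈{4}] r3c2 is down to just 4. So r3c2=4.
Step 11. [r5c1∈{4}] nothing but 4 survives at r5c1, so r5c1=4.
Step 12. [r4c6∈{6}] r4c6 has the single candidate 6 ⇒ r4c6=6.
Step 13. [r6c3∈{2}] r6c3 is down to just 2, so r6c3=2.
Step 14. [r1c4∈{2}] r1c4 is down to just 2, so r1c4=2.
Step 15. [r1c1∈{1}] nothing but 1 survives at r1c1. So r1c1=1.
Step 16. [r2c2∈{6}] only 6 remains possible at r2c2. So r2c2=6.
Step 17. [r6c1∈{3}] nothing but 3 survives at r6c1 ⇒ r6c1=3.
Step 18. [r3c4∈{5}] r3c4 has the single candidate 5 ⇒ r3c4=5.

Answer: 1 3 4 2 6 5 / 2 6 5 3 4 1 / 6 4 1 5 2 3 / 5 2 3 4 1 6 / 4 5 6 1 3 2 / 3 1 2 6 5 4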